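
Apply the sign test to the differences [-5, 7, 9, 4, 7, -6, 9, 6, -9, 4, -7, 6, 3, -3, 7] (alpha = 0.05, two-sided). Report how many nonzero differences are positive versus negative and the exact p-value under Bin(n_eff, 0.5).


Step 1: Discard zero differences. Original n = 15; n_eff = number of nonzero differences = 15.
Nonzero differences (with sign): -5, +7, +9, +4, +7, -6, +9, +6, -9, +4, -7, +6, +3, -3, +7
Step 2: Count signs: positive = 10, negative = 5.
Step 3: Under H0: P(positive) = 0.5, so the number of positives S ~ Bin(15, 0.5).
Step 4: Two-sided exact p-value = sum of Bin(15,0.5) probabilities at or below the observed probability = 0.301758.
Step 5: alpha = 0.05. fail to reject H0.

n_eff = 15, pos = 10, neg = 5, p = 0.301758, fail to reject H0.


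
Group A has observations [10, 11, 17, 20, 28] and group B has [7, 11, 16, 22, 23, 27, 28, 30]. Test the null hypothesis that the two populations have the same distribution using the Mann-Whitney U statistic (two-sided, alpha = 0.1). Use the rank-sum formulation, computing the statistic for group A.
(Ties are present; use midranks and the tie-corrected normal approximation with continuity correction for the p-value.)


Step 1: Combine and sort all 13 observations; assign midranks.
sorted (value, group): (7,Y), (10,X), (11,X), (11,Y), (16,Y), (17,X), (20,X), (22,Y), (23,Y), (27,Y), (28,X), (28,Y), (30,Y)
ranks: 7->1, 10->2, 11->3.5, 11->3.5, 16->5, 17->6, 20->7, 22->8, 23->9, 27->10, 28->11.5, 28->11.5, 30->13
Step 2: Rank sum for X: R1 = 2 + 3.5 + 6 + 7 + 11.5 = 30.
Step 3: U_X = R1 - n1(n1+1)/2 = 30 - 5*6/2 = 30 - 15 = 15.
       U_Y = n1*n2 - U_X = 40 - 15 = 25.
Step 4: Ties are present, so use the tie-corrected normal approximation (with continuity correction) for the p-value.
Step 5: p-value = 0.508901; compare to alpha = 0.1. fail to reject H0.

U_X = 15, p = 0.508901, fail to reject H0 at alpha = 0.1.


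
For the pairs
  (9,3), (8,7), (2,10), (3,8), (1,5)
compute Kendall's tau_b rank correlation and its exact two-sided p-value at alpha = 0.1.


Step 1: Enumerate the 10 unordered pairs (i,j) with i<j and classify each by sign(x_j-x_i) * sign(y_j-y_i).
  (1,2):dx=-1,dy=+4->D; (1,3):dx=-7,dy=+7->D; (1,4):dx=-6,dy=+5->D; (1,5):dx=-8,dy=+2->D
  (2,3):dx=-6,dy=+3->D; (2,4):dx=-5,dy=+1->D; (2,5):dx=-7,dy=-2->C; (3,4):dx=+1,dy=-2->D
  (3,5):dx=-1,dy=-5->C; (4,5):dx=-2,dy=-3->C
Step 2: C = 3, D = 7, total pairs = 10.
Step 3: tau = (C - D)/(n(n-1)/2) = (3 - 7)/10 = -0.400000.
Step 4: Exact two-sided p-value (enumerate n! = 120 permutations of y under H0): p = 0.483333.
Step 5: alpha = 0.1. fail to reject H0.

tau_b = -0.4000 (C=3, D=7), p = 0.483333, fail to reject H0.


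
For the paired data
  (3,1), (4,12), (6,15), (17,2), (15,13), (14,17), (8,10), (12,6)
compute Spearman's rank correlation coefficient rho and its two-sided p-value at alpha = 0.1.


Step 1: Rank x and y separately (midranks; no ties here).
rank(x): 3->1, 4->2, 6->3, 17->8, 15->7, 14->6, 8->4, 12->5
rank(y): 1->1, 12->5, 15->7, 2->2, 13->6, 17->8, 10->4, 6->3
Step 2: d_i = R_x(i) - R_y(i); compute d_i^2.
  (1-1)^2=0, (2-5)^2=9, (3-7)^2=16, (8-2)^2=36, (7-6)^2=1, (6-8)^2=4, (4-4)^2=0, (5-3)^2=4
sum(d^2) = 70.
Step 3: rho = 1 - 6*70 / (8*(8^2 - 1)) = 1 - 420/504 = 0.166667.
Step 4: Under H0, t = rho * sqrt((n-2)/(1-rho^2)) = 0.4140 ~ t(6).
Step 5: Two-sided p-value from the t-distribution with 6 df = 0.693239.
Step 6: alpha = 0.1. fail to reject H0.

rho = 0.1667, p = 0.693239, fail to reject H0 at alpha = 0.1.


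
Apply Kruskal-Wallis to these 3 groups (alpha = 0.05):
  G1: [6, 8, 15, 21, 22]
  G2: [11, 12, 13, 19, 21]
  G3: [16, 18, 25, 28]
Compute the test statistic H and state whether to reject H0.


Step 1: Combine all N = 14 observations and assign midranks.
sorted (value, group, rank): (6,G1,1), (8,G1,2), (11,G2,3), (12,G2,4), (13,G2,5), (15,G1,6), (16,G3,7), (18,G3,8), (19,G2,9), (21,G1,10.5), (21,G2,10.5), (22,G1,12), (25,G3,13), (28,G3,14)
Step 2: Sum ranks within each group.
R_1 = 31.5 (n_1 = 5)
R_2 = 31.5 (n_2 = 5)
R_3 = 42 (n_3 = 4)
Step 3: H = 12/(N(N+1)) * sum(R_i^2/n_i) - 3(N+1)
     = 12/(14*15) * (31.5^2/5 + 31.5^2/5 + 42^2/4) - 3*15
     = 0.057143 * 837.9 - 45
     = 2.880000.
Step 4: Ties present; correction factor C = 1 - 6/(14^3 - 14) = 0.997802. Corrected H = 2.880000 / 0.997802 = 2.886344.
Step 5: Under H0, H ~ chi^2(2); p-value = 0.236177.
Step 6: alpha = 0.05. fail to reject H0.

H = 2.8863, df = 2, p = 0.236177, fail to reject H0.


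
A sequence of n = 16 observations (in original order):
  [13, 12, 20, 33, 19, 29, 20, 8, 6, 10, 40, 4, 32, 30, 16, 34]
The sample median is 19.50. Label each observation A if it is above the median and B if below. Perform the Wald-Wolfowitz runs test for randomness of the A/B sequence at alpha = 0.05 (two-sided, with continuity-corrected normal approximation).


Step 1: Compute median = 19.50; label A = above, B = below.
Labels in order: BBAABAABBBABAABA  (n_A = 8, n_B = 8)
Step 2: Count runs R = 10.
Step 3: Under H0 (random ordering), E[R] = 2*n_A*n_B/(n_A+n_B) + 1 = 2*8*8/16 + 1 = 9.0000.
        Var[R] = 2*n_A*n_B*(2*n_A*n_B - n_A - n_B) / ((n_A+n_B)^2 * (n_A+n_B-1)) = 14336/3840 = 3.7333.
        SD[R] = 1.9322.
Step 4: Continuity-corrected z = (R - 0.5 - E[R]) / SD[R] = (10 - 0.5 - 9.0000) / 1.9322 = 0.2588.
Step 5: Two-sided p-value via normal approximation = 2*(1 - Phi(|z|)) = 0.795809.
Step 6: alpha = 0.05. fail to reject H0.

R = 10, z = 0.2588, p = 0.795809, fail to reject H0.


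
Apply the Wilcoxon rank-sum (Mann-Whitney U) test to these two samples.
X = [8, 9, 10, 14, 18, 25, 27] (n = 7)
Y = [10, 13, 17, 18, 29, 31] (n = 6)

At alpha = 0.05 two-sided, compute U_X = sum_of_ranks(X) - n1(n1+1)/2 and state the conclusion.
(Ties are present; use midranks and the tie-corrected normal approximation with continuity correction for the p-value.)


Step 1: Combine and sort all 13 observations; assign midranks.
sorted (value, group): (8,X), (9,X), (10,X), (10,Y), (13,Y), (14,X), (17,Y), (18,X), (18,Y), (25,X), (27,X), (29,Y), (31,Y)
ranks: 8->1, 9->2, 10->3.5, 10->3.5, 13->5, 14->6, 17->7, 18->8.5, 18->8.5, 25->10, 27->11, 29->12, 31->13
Step 2: Rank sum for X: R1 = 1 + 2 + 3.5 + 6 + 8.5 + 10 + 11 = 42.
Step 3: U_X = R1 - n1(n1+1)/2 = 42 - 7*8/2 = 42 - 28 = 14.
       U_Y = n1*n2 - U_X = 42 - 14 = 28.
Step 4: Ties are present, so use the tie-corrected normal approximation (with continuity correction) for the p-value.
Step 5: p-value = 0.351785; compare to alpha = 0.05. fail to reject H0.

U_X = 14, p = 0.351785, fail to reject H0 at alpha = 0.05.


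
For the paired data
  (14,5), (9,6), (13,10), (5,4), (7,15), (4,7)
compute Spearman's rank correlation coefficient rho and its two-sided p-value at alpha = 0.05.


Step 1: Rank x and y separately (midranks; no ties here).
rank(x): 14->6, 9->4, 13->5, 5->2, 7->3, 4->1
rank(y): 5->2, 6->3, 10->5, 4->1, 15->6, 7->4
Step 2: d_i = R_x(i) - R_y(i); compute d_i^2.
  (6-2)^2=16, (4-3)^2=1, (5-5)^2=0, (2-1)^2=1, (3-6)^2=9, (1-4)^2=9
sum(d^2) = 36.
Step 3: rho = 1 - 6*36 / (6*(6^2 - 1)) = 1 - 216/210 = -0.028571.
Step 4: Under H0, t = rho * sqrt((n-2)/(1-rho^2)) = -0.0572 ~ t(4).
Step 5: Two-sided p-value from the t-distribution with 4 df = 0.957155.
Step 6: alpha = 0.05. fail to reject H0.

rho = -0.0286, p = 0.957155, fail to reject H0 at alpha = 0.05.


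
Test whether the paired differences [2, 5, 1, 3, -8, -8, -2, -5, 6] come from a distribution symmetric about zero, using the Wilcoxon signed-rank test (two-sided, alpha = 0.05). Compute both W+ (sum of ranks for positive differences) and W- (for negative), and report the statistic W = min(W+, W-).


Step 1: Drop any zero differences (none here) and take |d_i|.
|d| = [2, 5, 1, 3, 8, 8, 2, 5, 6]
Step 2: Midrank |d_i| (ties get averaged ranks).
ranks: |2|->2.5, |5|->5.5, |1|->1, |3|->4, |8|->8.5, |8|->8.5, |2|->2.5, |5|->5.5, |6|->7
Step 3: Attach original signs; sum ranks with positive sign and with negative sign.
W+ = 2.5 + 5.5 + 1 + 4 + 7 = 20
W- = 8.5 + 8.5 + 2.5 + 5.5 = 25
(Check: W+ + W- = 45 should equal n(n+1)/2 = 45.)
Step 4: Test statistic W = min(W+, W-) = 20.
Step 5: Ties in |d|, so use the tie-corrected normal approximation.
        E[W] = n(n+1)/4 = 9*10/4 = 22.5.
        Tie groups: |d|=2 (t=2), |d|=5 (t=2), |d|=8 (t=2); sum(t^3 - t) = 18.
        Var[W] = n(n+1)(2n+1)/24 - sum(t^3-t)/48 = 1710/24 - 18/48 = 70.875.
        z = (W - E[W]) / sqrt(Var[W]) = (20 - 22.5) / 8.4187 = -0.2970.
        Two-sided p = 2*Phi(z) = 0.766499.
Step 6: alpha = 0.05. fail to reject H0.

W+ = 20, W- = 25, W = min = 20, p = 0.766499, fail to reject H0.


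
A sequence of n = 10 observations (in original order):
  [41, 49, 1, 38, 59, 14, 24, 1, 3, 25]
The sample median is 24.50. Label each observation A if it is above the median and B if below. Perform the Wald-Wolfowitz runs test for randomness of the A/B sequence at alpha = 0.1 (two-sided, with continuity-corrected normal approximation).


Step 1: Compute median = 24.50; label A = above, B = below.
Labels in order: AABAABBBBA  (n_A = 5, n_B = 5)
Step 2: Count runs R = 5.
Step 3: Under H0 (random ordering), E[R] = 2*n_A*n_B/(n_A+n_B) + 1 = 2*5*5/10 + 1 = 6.0000.
        Var[R] = 2*n_A*n_B*(2*n_A*n_B - n_A - n_B) / ((n_A+n_B)^2 * (n_A+n_B-1)) = 2000/900 = 2.2222.
        SD[R] = 1.4907.
Step 4: Continuity-corrected z = (R + 0.5 - E[R]) / SD[R] = (5 + 0.5 - 6.0000) / 1.4907 = -0.3354.
Step 5: Two-sided p-value via normal approximation = 2*(1 - Phi(|z|)) = 0.737316.
Step 6: alpha = 0.1. fail to reject H0.

R = 5, z = -0.3354, p = 0.737316, fail to reject H0.


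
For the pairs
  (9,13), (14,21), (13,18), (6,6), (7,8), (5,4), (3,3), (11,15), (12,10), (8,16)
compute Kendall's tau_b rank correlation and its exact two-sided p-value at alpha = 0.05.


Step 1: Enumerate the 45 unordered pairs (i,j) with i<j and classify each by sign(x_j-x_i) * sign(y_j-y_i).
  (1,2):dx=+5,dy=+8->C; (1,3):dx=+4,dy=+5->C; (1,4):dx=-3,dy=-7->C; (1,5):dx=-2,dy=-5->C
  (1,6):dx=-4,dy=-9->C; (1,7):dx=-6,dy=-10->C; (1,8):dx=+2,dy=+2->C; (1,9):dx=+3,dy=-3->D
  (1,10):dx=-1,dy=+3->D; (2,3):dx=-1,dy=-3->C; (2,4):dx=-8,dy=-15->C; (2,5):dx=-7,dy=-13->C
  (2,6):dx=-9,dy=-17->C; (2,7):dx=-11,dy=-18->C; (2,8):dx=-3,dy=-6->C; (2,9):dx=-2,dy=-11->C
  (2,10):dx=-6,dy=-5->C; (3,4):dx=-7,dy=-12->C; (3,5):dx=-6,dy=-10->C; (3,6):dx=-8,dy=-14->C
  (3,7):dx=-10,dy=-15->C; (3,8):dx=-2,dy=-3->C; (3,9):dx=-1,dy=-8->C; (3,10):dx=-5,dy=-2->C
  (4,5):dx=+1,dy=+2->C; (4,6):dx=-1,dy=-2->C; (4,7):dx=-3,dy=-3->C; (4,8):dx=+5,dy=+9->C
  (4,9):dx=+6,dy=+4->C; (4,10):dx=+2,dy=+10->C; (5,6):dx=-2,dy=-4->C; (5,7):dx=-4,dy=-5->C
  (5,8):dx=+4,dy=+7->C; (5,9):dx=+5,dy=+2->C; (5,10):dx=+1,dy=+8->C; (6,7):dx=-2,dy=-1->C
  (6,8):dx=+6,dy=+11->C; (6,9):dx=+7,dy=+6->C; (6,10):dx=+3,dy=+12->C; (7,8):dx=+8,dy=+12->C
  (7,9):dx=+9,dy=+7->C; (7,10):dx=+5,dy=+13->C; (8,9):dx=+1,dy=-5->D; (8,10):dx=-3,dy=+1->D
  (9,10):dx=-4,dy=+6->D
Step 2: C = 40, D = 5, total pairs = 45.
Step 3: tau = (C - D)/(n(n-1)/2) = (40 - 5)/45 = 0.777778.
Step 4: Exact two-sided p-value (enumerate n! = 3628800 permutations of y under H0): p = 0.000946.
Step 5: alpha = 0.05. reject H0.

tau_b = 0.7778 (C=40, D=5), p = 0.000946, reject H0.


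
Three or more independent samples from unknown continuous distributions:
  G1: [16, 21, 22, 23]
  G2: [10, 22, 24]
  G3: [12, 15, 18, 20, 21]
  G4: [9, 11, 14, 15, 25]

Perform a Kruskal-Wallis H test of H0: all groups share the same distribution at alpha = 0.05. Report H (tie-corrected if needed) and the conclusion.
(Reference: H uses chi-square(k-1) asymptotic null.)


Step 1: Combine all N = 17 observations and assign midranks.
sorted (value, group, rank): (9,G4,1), (10,G2,2), (11,G4,3), (12,G3,4), (14,G4,5), (15,G3,6.5), (15,G4,6.5), (16,G1,8), (18,G3,9), (20,G3,10), (21,G1,11.5), (21,G3,11.5), (22,G1,13.5), (22,G2,13.5), (23,G1,15), (24,G2,16), (25,G4,17)
Step 2: Sum ranks within each group.
R_1 = 48 (n_1 = 4)
R_2 = 31.5 (n_2 = 3)
R_3 = 41 (n_3 = 5)
R_4 = 32.5 (n_4 = 5)
Step 3: H = 12/(N(N+1)) * sum(R_i^2/n_i) - 3(N+1)
     = 12/(17*18) * (48^2/4 + 31.5^2/3 + 41^2/5 + 32.5^2/5) - 3*18
     = 0.039216 * 1454.2 - 54
     = 3.027451.
Step 4: Ties present; correction factor C = 1 - 18/(17^3 - 17) = 0.996324. Corrected H = 3.027451 / 0.996324 = 3.038622.
Step 5: Under H0, H ~ chi^2(3); p-value = 0.385709.
Step 6: alpha = 0.05. fail to reject H0.

H = 3.0386, df = 3, p = 0.385709, fail to reject H0.


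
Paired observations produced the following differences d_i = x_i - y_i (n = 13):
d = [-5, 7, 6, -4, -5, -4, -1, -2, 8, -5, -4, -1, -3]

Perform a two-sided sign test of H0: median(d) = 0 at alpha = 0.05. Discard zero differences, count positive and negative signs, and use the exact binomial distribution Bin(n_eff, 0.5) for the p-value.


Step 1: Discard zero differences. Original n = 13; n_eff = number of nonzero differences = 13.
Nonzero differences (with sign): -5, +7, +6, -4, -5, -4, -1, -2, +8, -5, -4, -1, -3
Step 2: Count signs: positive = 3, negative = 10.
Step 3: Under H0: P(positive) = 0.5, so the number of positives S ~ Bin(13, 0.5).
Step 4: Two-sided exact p-value = sum of Bin(13,0.5) probabilities at or below the observed probability = 0.092285.
Step 5: alpha = 0.05. fail to reject H0.

n_eff = 13, pos = 3, neg = 10, p = 0.092285, fail to reject H0.


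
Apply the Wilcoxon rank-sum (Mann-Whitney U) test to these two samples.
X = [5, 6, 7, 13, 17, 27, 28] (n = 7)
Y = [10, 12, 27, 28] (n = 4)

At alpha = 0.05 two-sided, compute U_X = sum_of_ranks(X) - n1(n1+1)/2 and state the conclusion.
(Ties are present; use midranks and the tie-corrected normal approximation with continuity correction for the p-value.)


Step 1: Combine and sort all 11 observations; assign midranks.
sorted (value, group): (5,X), (6,X), (7,X), (10,Y), (12,Y), (13,X), (17,X), (27,X), (27,Y), (28,X), (28,Y)
ranks: 5->1, 6->2, 7->3, 10->4, 12->5, 13->6, 17->7, 27->8.5, 27->8.5, 28->10.5, 28->10.5
Step 2: Rank sum for X: R1 = 1 + 2 + 3 + 6 + 7 + 8.5 + 10.5 = 38.
Step 3: U_X = R1 - n1(n1+1)/2 = 38 - 7*8/2 = 38 - 28 = 10.
       U_Y = n1*n2 - U_X = 28 - 10 = 18.
Step 4: Ties are present, so use the tie-corrected normal approximation (with continuity correction) for the p-value.
Step 5: p-value = 0.506393; compare to alpha = 0.05. fail to reject H0.

U_X = 10, p = 0.506393, fail to reject H0 at alpha = 0.05.


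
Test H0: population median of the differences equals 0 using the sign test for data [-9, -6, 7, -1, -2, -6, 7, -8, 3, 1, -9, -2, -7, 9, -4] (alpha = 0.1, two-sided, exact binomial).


Step 1: Discard zero differences. Original n = 15; n_eff = number of nonzero differences = 15.
Nonzero differences (with sign): -9, -6, +7, -1, -2, -6, +7, -8, +3, +1, -9, -2, -7, +9, -4
Step 2: Count signs: positive = 5, negative = 10.
Step 3: Under H0: P(positive) = 0.5, so the number of positives S ~ Bin(15, 0.5).
Step 4: Two-sided exact p-value = sum of Bin(15,0.5) probabilities at or below the observed probability = 0.301758.
Step 5: alpha = 0.1. fail to reject H0.

n_eff = 15, pos = 5, neg = 10, p = 0.301758, fail to reject H0.


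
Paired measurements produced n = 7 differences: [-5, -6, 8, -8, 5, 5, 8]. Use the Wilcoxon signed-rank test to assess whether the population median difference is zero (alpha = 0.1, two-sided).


Step 1: Drop any zero differences (none here) and take |d_i|.
|d| = [5, 6, 8, 8, 5, 5, 8]
Step 2: Midrank |d_i| (ties get averaged ranks).
ranks: |5|->2, |6|->4, |8|->6, |8|->6, |5|->2, |5|->2, |8|->6
Step 3: Attach original signs; sum ranks with positive sign and with negative sign.
W+ = 6 + 2 + 2 + 6 = 16
W- = 2 + 4 + 6 = 12
(Check: W+ + W- = 28 should equal n(n+1)/2 = 28.)
Step 4: Test statistic W = min(W+, W-) = 12.
Step 5: Ties in |d|, so use the tie-corrected normal approximation.
        E[W] = n(n+1)/4 = 7*8/4 = 14.
        Tie groups: |d|=5 (t=3), |d|=8 (t=3); sum(t^3 - t) = 48.
        Var[W] = n(n+1)(2n+1)/24 - sum(t^3-t)/48 = 840/24 - 48/48 = 34.
        z = (W - E[W]) / sqrt(Var[W]) = (12 - 14) / 5.8310 = -0.3430.
        Two-sided p = 2*Phi(z) = 0.731601.
Step 6: alpha = 0.1. fail to reject H0.

W+ = 16, W- = 12, W = min = 12, p = 0.731601, fail to reject H0.


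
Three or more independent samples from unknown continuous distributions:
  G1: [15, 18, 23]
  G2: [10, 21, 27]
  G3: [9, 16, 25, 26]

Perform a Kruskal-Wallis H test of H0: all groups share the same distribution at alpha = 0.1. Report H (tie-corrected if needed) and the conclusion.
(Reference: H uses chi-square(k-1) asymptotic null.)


Step 1: Combine all N = 10 observations and assign midranks.
sorted (value, group, rank): (9,G3,1), (10,G2,2), (15,G1,3), (16,G3,4), (18,G1,5), (21,G2,6), (23,G1,7), (25,G3,8), (26,G3,9), (27,G2,10)
Step 2: Sum ranks within each group.
R_1 = 15 (n_1 = 3)
R_2 = 18 (n_2 = 3)
R_3 = 22 (n_3 = 4)
Step 3: H = 12/(N(N+1)) * sum(R_i^2/n_i) - 3(N+1)
     = 12/(10*11) * (15^2/3 + 18^2/3 + 22^2/4) - 3*11
     = 0.109091 * 304 - 33
     = 0.163636.
Step 4: No ties, so H is used without correction.
Step 5: Under H0, H ~ chi^2(2); p-value = 0.921439.
Step 6: alpha = 0.1. fail to reject H0.

H = 0.1636, df = 2, p = 0.921439, fail to reject H0.


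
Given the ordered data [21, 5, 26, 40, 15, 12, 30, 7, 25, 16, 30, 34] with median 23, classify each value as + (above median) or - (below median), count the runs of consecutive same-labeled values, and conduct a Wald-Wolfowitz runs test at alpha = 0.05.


Step 1: Compute median = 23; label A = above, B = below.
Labels in order: BBAABBABABAA  (n_A = 6, n_B = 6)
Step 2: Count runs R = 8.
Step 3: Under H0 (random ordering), E[R] = 2*n_A*n_B/(n_A+n_B) + 1 = 2*6*6/12 + 1 = 7.0000.
        Var[R] = 2*n_A*n_B*(2*n_A*n_B - n_A - n_B) / ((n_A+n_B)^2 * (n_A+n_B-1)) = 4320/1584 = 2.7273.
        SD[R] = 1.6514.
Step 4: Continuity-corrected z = (R - 0.5 - E[R]) / SD[R] = (8 - 0.5 - 7.0000) / 1.6514 = 0.3028.
Step 5: Two-sided p-value via normal approximation = 2*(1 - Phi(|z|)) = 0.762069.
Step 6: alpha = 0.05. fail to reject H0.

R = 8, z = 0.3028, p = 0.762069, fail to reject H0.


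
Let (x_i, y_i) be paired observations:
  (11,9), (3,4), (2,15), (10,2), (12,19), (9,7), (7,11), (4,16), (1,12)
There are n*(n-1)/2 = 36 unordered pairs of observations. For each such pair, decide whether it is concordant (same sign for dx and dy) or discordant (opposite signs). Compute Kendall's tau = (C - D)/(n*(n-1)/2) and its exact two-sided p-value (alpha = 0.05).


Step 1: Enumerate the 36 unordered pairs (i,j) with i<j and classify each by sign(x_j-x_i) * sign(y_j-y_i).
  (1,2):dx=-8,dy=-5->C; (1,3):dx=-9,dy=+6->D; (1,4):dx=-1,dy=-7->C; (1,5):dx=+1,dy=+10->C
  (1,6):dx=-2,dy=-2->C; (1,7):dx=-4,dy=+2->D; (1,8):dx=-7,dy=+7->D; (1,9):dx=-10,dy=+3->D
  (2,3):dx=-1,dy=+11->D; (2,4):dx=+7,dy=-2->D; (2,5):dx=+9,dy=+15->C; (2,6):dx=+6,dy=+3->C
  (2,7):dx=+4,dy=+7->C; (2,8):dx=+1,dy=+12->C; (2,9):dx=-2,dy=+8->D; (3,4):dx=+8,dy=-13->D
  (3,5):dx=+10,dy=+4->C; (3,6):dx=+7,dy=-8->D; (3,7):dx=+5,dy=-4->D; (3,8):dx=+2,dy=+1->C
  (3,9):dx=-1,dy=-3->C; (4,5):dx=+2,dy=+17->C; (4,6):dx=-1,dy=+5->D; (4,7):dx=-3,dy=+9->D
  (4,8):dx=-6,dy=+14->D; (4,9):dx=-9,dy=+10->D; (5,6):dx=-3,dy=-12->C; (5,7):dx=-5,dy=-8->C
  (5,8):dx=-8,dy=-3->C; (5,9):dx=-11,dy=-7->C; (6,7):dx=-2,dy=+4->D; (6,8):dx=-5,dy=+9->D
  (6,9):dx=-8,dy=+5->D; (7,8):dx=-3,dy=+5->D; (7,9):dx=-6,dy=+1->D; (8,9):dx=-3,dy=-4->C
Step 2: C = 17, D = 19, total pairs = 36.
Step 3: tau = (C - D)/(n(n-1)/2) = (17 - 19)/36 = -0.055556.
Step 4: Exact two-sided p-value (enumerate n! = 362880 permutations of y under H0): p = 0.919455.
Step 5: alpha = 0.05. fail to reject H0.

tau_b = -0.0556 (C=17, D=19), p = 0.919455, fail to reject H0.


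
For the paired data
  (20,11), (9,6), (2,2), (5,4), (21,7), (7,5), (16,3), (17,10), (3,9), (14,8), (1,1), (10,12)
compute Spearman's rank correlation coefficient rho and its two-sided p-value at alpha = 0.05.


Step 1: Rank x and y separately (midranks; no ties here).
rank(x): 20->11, 9->6, 2->2, 5->4, 21->12, 7->5, 16->9, 17->10, 3->3, 14->8, 1->1, 10->7
rank(y): 11->11, 6->6, 2->2, 4->4, 7->7, 5->5, 3->3, 10->10, 9->9, 8->8, 1->1, 12->12
Step 2: d_i = R_x(i) - R_y(i); compute d_i^2.
  (11-11)^2=0, (6-6)^2=0, (2-2)^2=0, (4-4)^2=0, (12-7)^2=25, (5-5)^2=0, (9-3)^2=36, (10-10)^2=0, (3-9)^2=36, (8-8)^2=0, (1-1)^2=0, (7-12)^2=25
sum(d^2) = 122.
Step 3: rho = 1 - 6*122 / (12*(12^2 - 1)) = 1 - 732/1716 = 0.573427.
Step 4: Under H0, t = rho * sqrt((n-2)/(1-rho^2)) = 2.2134 ~ t(10).
Step 5: Two-sided p-value from the t-distribution with 10 df = 0.051266.
Step 6: alpha = 0.05. fail to reject H0.

rho = 0.5734, p = 0.051266, fail to reject H0 at alpha = 0.05.


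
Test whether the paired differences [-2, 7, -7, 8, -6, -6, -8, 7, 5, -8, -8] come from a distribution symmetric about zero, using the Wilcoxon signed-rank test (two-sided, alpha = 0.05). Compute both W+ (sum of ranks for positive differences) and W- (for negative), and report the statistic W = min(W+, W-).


Step 1: Drop any zero differences (none here) and take |d_i|.
|d| = [2, 7, 7, 8, 6, 6, 8, 7, 5, 8, 8]
Step 2: Midrank |d_i| (ties get averaged ranks).
ranks: |2|->1, |7|->6, |7|->6, |8|->9.5, |6|->3.5, |6|->3.5, |8|->9.5, |7|->6, |5|->2, |8|->9.5, |8|->9.5
Step 3: Attach original signs; sum ranks with positive sign and with negative sign.
W+ = 6 + 9.5 + 6 + 2 = 23.5
W- = 1 + 6 + 3.5 + 3.5 + 9.5 + 9.5 + 9.5 = 42.5
(Check: W+ + W- = 66 should equal n(n+1)/2 = 66.)
Step 4: Test statistic W = min(W+, W-) = 23.5.
Step 5: Ties in |d|, so use the tie-corrected normal approximation.
        E[W] = n(n+1)/4 = 11*12/4 = 33.
        Tie groups: |d|=6 (t=2), |d|=7 (t=3), |d|=8 (t=4); sum(t^3 - t) = 90.
        Var[W] = n(n+1)(2n+1)/24 - sum(t^3-t)/48 = 3036/24 - 90/48 = 124.625.
        z = (W - E[W]) / sqrt(Var[W]) = (23.5 - 33) / 11.1636 = -0.8510.
        Two-sided p = 2*Phi(z) = 0.394779.
Step 6: alpha = 0.05. fail to reject H0.

W+ = 23.5, W- = 42.5, W = min = 23.5, p = 0.394779, fail to reject H0.


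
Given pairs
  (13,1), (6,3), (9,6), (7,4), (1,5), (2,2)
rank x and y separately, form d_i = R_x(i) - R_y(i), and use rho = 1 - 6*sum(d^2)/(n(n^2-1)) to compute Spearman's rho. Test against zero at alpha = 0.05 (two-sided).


Step 1: Rank x and y separately (midranks; no ties here).
rank(x): 13->6, 6->3, 9->5, 7->4, 1->1, 2->2
rank(y): 1->1, 3->3, 6->6, 4->4, 5->5, 2->2
Step 2: d_i = R_x(i) - R_y(i); compute d_i^2.
  (6-1)^2=25, (3-3)^2=0, (5-6)^2=1, (4-4)^2=0, (1-5)^2=16, (2-2)^2=0
sum(d^2) = 42.
Step 3: rho = 1 - 6*42 / (6*(6^2 - 1)) = 1 - 252/210 = -0.200000.
Step 4: Under H0, t = rho * sqrt((n-2)/(1-rho^2)) = -0.4082 ~ t(4).
Step 5: Two-sided p-value from the t-distribution with 4 df = 0.704000.
Step 6: alpha = 0.05. fail to reject H0.

rho = -0.2000, p = 0.704000, fail to reject H0 at alpha = 0.05.


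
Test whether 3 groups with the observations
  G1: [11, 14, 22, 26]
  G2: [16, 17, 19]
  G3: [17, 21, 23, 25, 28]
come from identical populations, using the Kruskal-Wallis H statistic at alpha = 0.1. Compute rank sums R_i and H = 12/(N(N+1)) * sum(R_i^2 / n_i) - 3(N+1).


Step 1: Combine all N = 12 observations and assign midranks.
sorted (value, group, rank): (11,G1,1), (14,G1,2), (16,G2,3), (17,G2,4.5), (17,G3,4.5), (19,G2,6), (21,G3,7), (22,G1,8), (23,G3,9), (25,G3,10), (26,G1,11), (28,G3,12)
Step 2: Sum ranks within each group.
R_1 = 22 (n_1 = 4)
R_2 = 13.5 (n_2 = 3)
R_3 = 42.5 (n_3 = 5)
Step 3: H = 12/(N(N+1)) * sum(R_i^2/n_i) - 3(N+1)
     = 12/(12*13) * (22^2/4 + 13.5^2/3 + 42.5^2/5) - 3*13
     = 0.076923 * 543 - 39
     = 2.769231.
Step 4: Ties present; correction factor C = 1 - 6/(12^3 - 12) = 0.996503. Corrected H = 2.769231 / 0.996503 = 2.778947.
Step 5: Under H0, H ~ chi^2(2); p-value = 0.249206.
Step 6: alpha = 0.1. fail to reject H0.

H = 2.7789, df = 2, p = 0.249206, fail to reject H0.


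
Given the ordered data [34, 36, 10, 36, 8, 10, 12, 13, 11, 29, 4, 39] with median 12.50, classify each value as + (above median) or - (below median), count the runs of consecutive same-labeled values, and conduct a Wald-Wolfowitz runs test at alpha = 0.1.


Step 1: Compute median = 12.50; label A = above, B = below.
Labels in order: AABABBBABABA  (n_A = 6, n_B = 6)
Step 2: Count runs R = 9.
Step 3: Under H0 (random ordering), E[R] = 2*n_A*n_B/(n_A+n_B) + 1 = 2*6*6/12 + 1 = 7.0000.
        Var[R] = 2*n_A*n_B*(2*n_A*n_B - n_A - n_B) / ((n_A+n_B)^2 * (n_A+n_B-1)) = 4320/1584 = 2.7273.
        SD[R] = 1.6514.
Step 4: Continuity-corrected z = (R - 0.5 - E[R]) / SD[R] = (9 - 0.5 - 7.0000) / 1.6514 = 0.9083.
Step 5: Two-sided p-value via normal approximation = 2*(1 - Phi(|z|)) = 0.363722.
Step 6: alpha = 0.1. fail to reject H0.

R = 9, z = 0.9083, p = 0.363722, fail to reject H0.


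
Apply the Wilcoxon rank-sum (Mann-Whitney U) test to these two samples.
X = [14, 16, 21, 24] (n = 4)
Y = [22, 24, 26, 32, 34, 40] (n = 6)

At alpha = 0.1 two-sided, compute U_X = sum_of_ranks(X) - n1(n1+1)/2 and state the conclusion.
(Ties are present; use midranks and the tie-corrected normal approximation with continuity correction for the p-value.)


Step 1: Combine and sort all 10 observations; assign midranks.
sorted (value, group): (14,X), (16,X), (21,X), (22,Y), (24,X), (24,Y), (26,Y), (32,Y), (34,Y), (40,Y)
ranks: 14->1, 16->2, 21->3, 22->4, 24->5.5, 24->5.5, 26->7, 32->8, 34->9, 40->10
Step 2: Rank sum for X: R1 = 1 + 2 + 3 + 5.5 = 11.5.
Step 3: U_X = R1 - n1(n1+1)/2 = 11.5 - 4*5/2 = 11.5 - 10 = 1.5.
       U_Y = n1*n2 - U_X = 24 - 1.5 = 22.5.
Step 4: Ties are present, so use the tie-corrected normal approximation (with continuity correction) for the p-value.
Step 5: p-value = 0.032476; compare to alpha = 0.1. reject H0.

U_X = 1.5, p = 0.032476, reject H0 at alpha = 0.1.


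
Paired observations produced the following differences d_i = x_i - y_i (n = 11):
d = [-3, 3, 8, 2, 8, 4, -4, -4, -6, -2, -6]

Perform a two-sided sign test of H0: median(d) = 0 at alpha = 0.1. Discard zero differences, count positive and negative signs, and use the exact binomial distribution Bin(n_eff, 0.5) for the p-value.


Step 1: Discard zero differences. Original n = 11; n_eff = number of nonzero differences = 11.
Nonzero differences (with sign): -3, +3, +8, +2, +8, +4, -4, -4, -6, -2, -6
Step 2: Count signs: positive = 5, negative = 6.
Step 3: Under H0: P(positive) = 0.5, so the number of positives S ~ Bin(11, 0.5).
Step 4: Two-sided exact p-value = sum of Bin(11,0.5) probabilities at or below the observed probability = 1.000000.
Step 5: alpha = 0.1. fail to reject H0.

n_eff = 11, pos = 5, neg = 6, p = 1.000000, fail to reject H0.


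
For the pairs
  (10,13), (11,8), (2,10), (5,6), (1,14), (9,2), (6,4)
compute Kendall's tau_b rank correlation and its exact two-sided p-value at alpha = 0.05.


Step 1: Enumerate the 21 unordered pairs (i,j) with i<j and classify each by sign(x_j-x_i) * sign(y_j-y_i).
  (1,2):dx=+1,dy=-5->D; (1,3):dx=-8,dy=-3->C; (1,4):dx=-5,dy=-7->C; (1,5):dx=-9,dy=+1->D
  (1,6):dx=-1,dy=-11->C; (1,7):dx=-4,dy=-9->C; (2,3):dx=-9,dy=+2->D; (2,4):dx=-6,dy=-2->C
  (2,5):dx=-10,dy=+6->D; (2,6):dx=-2,dy=-6->C; (2,7):dx=-5,dy=-4->C; (3,4):dx=+3,dy=-4->D
  (3,5):dx=-1,dy=+4->D; (3,6):dx=+7,dy=-8->D; (3,7):dx=+4,dy=-6->D; (4,5):dx=-4,dy=+8->D
  (4,6):dx=+4,dy=-4->D; (4,7):dx=+1,dy=-2->D; (5,6):dx=+8,dy=-12->D; (5,7):dx=+5,dy=-10->D
  (6,7):dx=-3,dy=+2->D
Step 2: C = 7, D = 14, total pairs = 21.
Step 3: tau = (C - D)/(n(n-1)/2) = (7 - 14)/21 = -0.333333.
Step 4: Exact two-sided p-value (enumerate n! = 5040 permutations of y under H0): p = 0.381349.
Step 5: alpha = 0.05. fail to reject H0.

tau_b = -0.3333 (C=7, D=14), p = 0.381349, fail to reject H0.


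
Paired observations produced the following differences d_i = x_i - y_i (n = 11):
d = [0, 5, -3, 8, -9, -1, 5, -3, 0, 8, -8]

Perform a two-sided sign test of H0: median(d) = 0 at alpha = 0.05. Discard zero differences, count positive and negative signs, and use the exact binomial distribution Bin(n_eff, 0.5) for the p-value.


Step 1: Discard zero differences. Original n = 11; n_eff = number of nonzero differences = 9.
Nonzero differences (with sign): +5, -3, +8, -9, -1, +5, -3, +8, -8
Step 2: Count signs: positive = 4, negative = 5.
Step 3: Under H0: P(positive) = 0.5, so the number of positives S ~ Bin(9, 0.5).
Step 4: Two-sided exact p-value = sum of Bin(9,0.5) probabilities at or below the observed probability = 1.000000.
Step 5: alpha = 0.05. fail to reject H0.

n_eff = 9, pos = 4, neg = 5, p = 1.000000, fail to reject H0.


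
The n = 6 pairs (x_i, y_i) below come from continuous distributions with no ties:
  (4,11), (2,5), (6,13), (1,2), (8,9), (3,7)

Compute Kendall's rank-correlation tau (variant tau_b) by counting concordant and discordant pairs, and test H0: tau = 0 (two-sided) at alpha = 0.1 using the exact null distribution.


Step 1: Enumerate the 15 unordered pairs (i,j) with i<j and classify each by sign(x_j-x_i) * sign(y_j-y_i).
  (1,2):dx=-2,dy=-6->C; (1,3):dx=+2,dy=+2->C; (1,4):dx=-3,dy=-9->C; (1,5):dx=+4,dy=-2->D
  (1,6):dx=-1,dy=-4->C; (2,3):dx=+4,dy=+8->C; (2,4):dx=-1,dy=-3->C; (2,5):dx=+6,dy=+4->C
  (2,6):dx=+1,dy=+2->C; (3,4):dx=-5,dy=-11->C; (3,5):dx=+2,dy=-4->D; (3,6):dx=-3,dy=-6->C
  (4,5):dx=+7,dy=+7->C; (4,6):dx=+2,dy=+5->C; (5,6):dx=-5,dy=-2->C
Step 2: C = 13, D = 2, total pairs = 15.
Step 3: tau = (C - D)/(n(n-1)/2) = (13 - 2)/15 = 0.733333.
Step 4: Exact two-sided p-value (enumerate n! = 720 permutations of y under H0): p = 0.055556.
Step 5: alpha = 0.1. reject H0.

tau_b = 0.7333 (C=13, D=2), p = 0.055556, reject H0.


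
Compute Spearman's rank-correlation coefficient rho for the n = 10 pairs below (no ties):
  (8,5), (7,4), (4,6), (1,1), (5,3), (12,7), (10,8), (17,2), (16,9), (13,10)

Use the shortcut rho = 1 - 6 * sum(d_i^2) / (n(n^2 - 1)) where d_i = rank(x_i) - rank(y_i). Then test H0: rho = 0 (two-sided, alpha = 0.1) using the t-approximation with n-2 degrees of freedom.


Step 1: Rank x and y separately (midranks; no ties here).
rank(x): 8->5, 7->4, 4->2, 1->1, 5->3, 12->7, 10->6, 17->10, 16->9, 13->8
rank(y): 5->5, 4->4, 6->6, 1->1, 3->3, 7->7, 8->8, 2->2, 9->9, 10->10
Step 2: d_i = R_x(i) - R_y(i); compute d_i^2.
  (5-5)^2=0, (4-4)^2=0, (2-6)^2=16, (1-1)^2=0, (3-3)^2=0, (7-7)^2=0, (6-8)^2=4, (10-2)^2=64, (9-9)^2=0, (8-10)^2=4
sum(d^2) = 88.
Step 3: rho = 1 - 6*88 / (10*(10^2 - 1)) = 1 - 528/990 = 0.466667.
Step 4: Under H0, t = rho * sqrt((n-2)/(1-rho^2)) = 1.4924 ~ t(8).
Step 5: Two-sided p-value from the t-distribution with 8 df = 0.173939.
Step 6: alpha = 0.1. fail to reject H0.

rho = 0.4667, p = 0.173939, fail to reject H0 at alpha = 0.1.


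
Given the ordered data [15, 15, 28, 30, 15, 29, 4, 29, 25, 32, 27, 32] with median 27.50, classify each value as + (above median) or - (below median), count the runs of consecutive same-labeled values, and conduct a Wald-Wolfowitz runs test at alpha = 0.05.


Step 1: Compute median = 27.50; label A = above, B = below.
Labels in order: BBAABABABABA  (n_A = 6, n_B = 6)
Step 2: Count runs R = 10.
Step 3: Under H0 (random ordering), E[R] = 2*n_A*n_B/(n_A+n_B) + 1 = 2*6*6/12 + 1 = 7.0000.
        Var[R] = 2*n_A*n_B*(2*n_A*n_B - n_A - n_B) / ((n_A+n_B)^2 * (n_A+n_B-1)) = 4320/1584 = 2.7273.
        SD[R] = 1.6514.
Step 4: Continuity-corrected z = (R - 0.5 - E[R]) / SD[R] = (10 - 0.5 - 7.0000) / 1.6514 = 1.5138.
Step 5: Two-sided p-value via normal approximation = 2*(1 - Phi(|z|)) = 0.130070.
Step 6: alpha = 0.05. fail to reject H0.

R = 10, z = 1.5138, p = 0.130070, fail to reject H0.


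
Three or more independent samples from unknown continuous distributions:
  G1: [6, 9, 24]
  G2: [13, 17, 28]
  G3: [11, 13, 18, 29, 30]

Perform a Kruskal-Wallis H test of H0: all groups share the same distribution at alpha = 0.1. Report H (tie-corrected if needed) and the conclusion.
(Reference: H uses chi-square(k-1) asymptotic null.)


Step 1: Combine all N = 11 observations and assign midranks.
sorted (value, group, rank): (6,G1,1), (9,G1,2), (11,G3,3), (13,G2,4.5), (13,G3,4.5), (17,G2,6), (18,G3,7), (24,G1,8), (28,G2,9), (29,G3,10), (30,G3,11)
Step 2: Sum ranks within each group.
R_1 = 11 (n_1 = 3)
R_2 = 19.5 (n_2 = 3)
R_3 = 35.5 (n_3 = 5)
Step 3: H = 12/(N(N+1)) * sum(R_i^2/n_i) - 3(N+1)
     = 12/(11*12) * (11^2/3 + 19.5^2/3 + 35.5^2/5) - 3*12
     = 0.090909 * 419.133 - 36
     = 2.103030.
Step 4: Ties present; correction factor C = 1 - 6/(11^3 - 11) = 0.995455. Corrected H = 2.103030 / 0.995455 = 2.112633.
Step 5: Under H0, H ~ chi^2(2); p-value = 0.347734.
Step 6: alpha = 0.1. fail to reject H0.

H = 2.1126, df = 2, p = 0.347734, fail to reject H0.


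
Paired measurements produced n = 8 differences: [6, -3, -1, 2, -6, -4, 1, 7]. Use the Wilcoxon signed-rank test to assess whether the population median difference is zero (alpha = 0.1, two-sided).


Step 1: Drop any zero differences (none here) and take |d_i|.
|d| = [6, 3, 1, 2, 6, 4, 1, 7]
Step 2: Midrank |d_i| (ties get averaged ranks).
ranks: |6|->6.5, |3|->4, |1|->1.5, |2|->3, |6|->6.5, |4|->5, |1|->1.5, |7|->8
Step 3: Attach original signs; sum ranks with positive sign and with negative sign.
W+ = 6.5 + 3 + 1.5 + 8 = 19
W- = 4 + 1.5 + 6.5 + 5 = 17
(Check: W+ + W- = 36 should equal n(n+1)/2 = 36.)
Step 4: Test statistic W = min(W+, W-) = 17.
Step 5: Ties in |d|, so use the tie-corrected normal approximation.
        E[W] = n(n+1)/4 = 8*9/4 = 18.
        Tie groups: |d|=1 (t=2), |d|=6 (t=2); sum(t^3 - t) = 12.
        Var[W] = n(n+1)(2n+1)/24 - sum(t^3-t)/48 = 1224/24 - 12/48 = 50.75.
        z = (W - E[W]) / sqrt(Var[W]) = (17 - 18) / 7.1239 = -0.1404.
        Two-sided p = 2*Phi(z) = 0.888366.
Step 6: alpha = 0.1. fail to reject H0.

W+ = 19, W- = 17, W = min = 17, p = 0.888366, fail to reject H0.


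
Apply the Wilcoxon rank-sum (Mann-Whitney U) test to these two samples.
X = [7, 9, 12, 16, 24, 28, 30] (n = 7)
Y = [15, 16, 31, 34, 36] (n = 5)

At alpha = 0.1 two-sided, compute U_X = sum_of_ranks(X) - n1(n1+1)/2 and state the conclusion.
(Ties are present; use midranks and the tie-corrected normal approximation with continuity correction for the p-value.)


Step 1: Combine and sort all 12 observations; assign midranks.
sorted (value, group): (7,X), (9,X), (12,X), (15,Y), (16,X), (16,Y), (24,X), (28,X), (30,X), (31,Y), (34,Y), (36,Y)
ranks: 7->1, 9->2, 12->3, 15->4, 16->5.5, 16->5.5, 24->7, 28->8, 30->9, 31->10, 34->11, 36->12
Step 2: Rank sum for X: R1 = 1 + 2 + 3 + 5.5 + 7 + 8 + 9 = 35.5.
Step 3: U_X = R1 - n1(n1+1)/2 = 35.5 - 7*8/2 = 35.5 - 28 = 7.5.
       U_Y = n1*n2 - U_X = 35 - 7.5 = 27.5.
Step 4: Ties are present, so use the tie-corrected normal approximation (with continuity correction) for the p-value.
Step 5: p-value = 0.122225; compare to alpha = 0.1. fail to reject H0.

U_X = 7.5, p = 0.122225, fail to reject H0 at alpha = 0.1.


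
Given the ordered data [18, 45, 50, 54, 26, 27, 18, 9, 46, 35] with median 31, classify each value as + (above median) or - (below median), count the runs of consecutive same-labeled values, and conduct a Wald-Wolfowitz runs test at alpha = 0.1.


Step 1: Compute median = 31; label A = above, B = below.
Labels in order: BAAABBBBAA  (n_A = 5, n_B = 5)
Step 2: Count runs R = 4.
Step 3: Under H0 (random ordering), E[R] = 2*n_A*n_B/(n_A+n_B) + 1 = 2*5*5/10 + 1 = 6.0000.
        Var[R] = 2*n_A*n_B*(2*n_A*n_B - n_A - n_B) / ((n_A+n_B)^2 * (n_A+n_B-1)) = 2000/900 = 2.2222.
        SD[R] = 1.4907.
Step 4: Continuity-corrected z = (R + 0.5 - E[R]) / SD[R] = (4 + 0.5 - 6.0000) / 1.4907 = -1.0062.
Step 5: Two-sided p-value via normal approximation = 2*(1 - Phi(|z|)) = 0.314305.
Step 6: alpha = 0.1. fail to reject H0.

R = 4, z = -1.0062, p = 0.314305, fail to reject H0.


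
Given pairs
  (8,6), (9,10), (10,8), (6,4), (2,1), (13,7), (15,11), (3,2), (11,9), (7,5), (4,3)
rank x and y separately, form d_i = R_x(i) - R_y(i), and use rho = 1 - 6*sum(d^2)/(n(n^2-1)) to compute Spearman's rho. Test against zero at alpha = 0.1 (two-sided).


Step 1: Rank x and y separately (midranks; no ties here).
rank(x): 8->6, 9->7, 10->8, 6->4, 2->1, 13->10, 15->11, 3->2, 11->9, 7->5, 4->3
rank(y): 6->6, 10->10, 8->8, 4->4, 1->1, 7->7, 11->11, 2->2, 9->9, 5->5, 3->3
Step 2: d_i = R_x(i) - R_y(i); compute d_i^2.
  (6-6)^2=0, (7-10)^2=9, (8-8)^2=0, (4-4)^2=0, (1-1)^2=0, (10-7)^2=9, (11-11)^2=0, (2-2)^2=0, (9-9)^2=0, (5-5)^2=0, (3-3)^2=0
sum(d^2) = 18.
Step 3: rho = 1 - 6*18 / (11*(11^2 - 1)) = 1 - 108/1320 = 0.918182.
Step 4: Under H0, t = rho * sqrt((n-2)/(1-rho^2)) = 6.9531 ~ t(9).
Step 5: Two-sided p-value from the t-distribution with 9 df = 0.000067.
Step 6: alpha = 0.1. reject H0.

rho = 0.9182, p = 0.000067, reject H0 at alpha = 0.1.


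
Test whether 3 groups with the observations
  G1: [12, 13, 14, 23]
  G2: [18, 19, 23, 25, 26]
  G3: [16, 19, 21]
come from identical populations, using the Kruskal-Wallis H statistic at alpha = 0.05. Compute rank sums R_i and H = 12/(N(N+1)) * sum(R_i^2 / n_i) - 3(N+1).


Step 1: Combine all N = 12 observations and assign midranks.
sorted (value, group, rank): (12,G1,1), (13,G1,2), (14,G1,3), (16,G3,4), (18,G2,5), (19,G2,6.5), (19,G3,6.5), (21,G3,8), (23,G1,9.5), (23,G2,9.5), (25,G2,11), (26,G2,12)
Step 2: Sum ranks within each group.
R_1 = 15.5 (n_1 = 4)
R_2 = 44 (n_2 = 5)
R_3 = 18.5 (n_3 = 3)
Step 3: H = 12/(N(N+1)) * sum(R_i^2/n_i) - 3(N+1)
     = 12/(12*13) * (15.5^2/4 + 44^2/5 + 18.5^2/3) - 3*13
     = 0.076923 * 561.346 - 39
     = 4.180449.
Step 4: Ties present; correction factor C = 1 - 12/(12^3 - 12) = 0.993007. Corrected H = 4.180449 / 0.993007 = 4.209888.
Step 5: Under H0, H ~ chi^2(2); p-value = 0.121852.
Step 6: alpha = 0.05. fail to reject H0.

H = 4.2099, df = 2, p = 0.121852, fail to reject H0.


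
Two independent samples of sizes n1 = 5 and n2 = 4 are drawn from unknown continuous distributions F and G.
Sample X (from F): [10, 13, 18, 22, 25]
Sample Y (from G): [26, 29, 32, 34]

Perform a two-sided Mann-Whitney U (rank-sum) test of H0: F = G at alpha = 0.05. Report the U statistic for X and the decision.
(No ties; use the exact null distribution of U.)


Step 1: Combine and sort all 9 observations; assign midranks.
sorted (value, group): (10,X), (13,X), (18,X), (22,X), (25,X), (26,Y), (29,Y), (32,Y), (34,Y)
ranks: 10->1, 13->2, 18->3, 22->4, 25->5, 26->6, 29->7, 32->8, 34->9
Step 2: Rank sum for X: R1 = 1 + 2 + 3 + 4 + 5 = 15.
Step 3: U_X = R1 - n1(n1+1)/2 = 15 - 5*6/2 = 15 - 15 = 0.
       U_Y = n1*n2 - U_X = 20 - 0 = 20.
Step 4: No ties, so the exact null distribution of U (based on enumerating the C(9,5) = 126 equally likely rank assignments) gives the two-sided p-value.
Step 5: p-value = 0.015873; compare to alpha = 0.05. reject H0.

U_X = 0, p = 0.015873, reject H0 at alpha = 0.05.


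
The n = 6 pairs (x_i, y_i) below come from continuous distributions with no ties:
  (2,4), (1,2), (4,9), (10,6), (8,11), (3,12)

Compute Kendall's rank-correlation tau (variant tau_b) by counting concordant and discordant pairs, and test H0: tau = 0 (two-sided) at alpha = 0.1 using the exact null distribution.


Step 1: Enumerate the 15 unordered pairs (i,j) with i<j and classify each by sign(x_j-x_i) * sign(y_j-y_i).
  (1,2):dx=-1,dy=-2->C; (1,3):dx=+2,dy=+5->C; (1,4):dx=+8,dy=+2->C; (1,5):dx=+6,dy=+7->C
  (1,6):dx=+1,dy=+8->C; (2,3):dx=+3,dy=+7->C; (2,4):dx=+9,dy=+4->C; (2,5):dx=+7,dy=+9->C
  (2,6):dx=+2,dy=+10->C; (3,4):dx=+6,dy=-3->D; (3,5):dx=+4,dy=+2->C; (3,6):dx=-1,dy=+3->D
  (4,5):dx=-2,dy=+5->D; (4,6):dx=-7,dy=+6->D; (5,6):dx=-5,dy=+1->D
Step 2: C = 10, D = 5, total pairs = 15.
Step 3: tau = (C - D)/(n(n-1)/2) = (10 - 5)/15 = 0.333333.
Step 4: Exact two-sided p-value (enumerate n! = 720 permutations of y under H0): p = 0.469444.
Step 5: alpha = 0.1. fail to reject H0.

tau_b = 0.3333 (C=10, D=5), p = 0.469444, fail to reject H0.


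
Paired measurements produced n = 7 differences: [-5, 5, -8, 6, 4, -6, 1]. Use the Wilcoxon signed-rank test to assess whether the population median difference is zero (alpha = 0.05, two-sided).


Step 1: Drop any zero differences (none here) and take |d_i|.
|d| = [5, 5, 8, 6, 4, 6, 1]
Step 2: Midrank |d_i| (ties get averaged ranks).
ranks: |5|->3.5, |5|->3.5, |8|->7, |6|->5.5, |4|->2, |6|->5.5, |1|->1
Step 3: Attach original signs; sum ranks with positive sign and with negative sign.
W+ = 3.5 + 5.5 + 2 + 1 = 12
W- = 3.5 + 7 + 5.5 = 16
(Check: W+ + W- = 28 should equal n(n+1)/2 = 28.)
Step 4: Test statistic W = min(W+, W-) = 12.
Step 5: Ties in |d|, so use the tie-corrected normal approximation.
        E[W] = n(n+1)/4 = 7*8/4 = 14.
        Tie groups: |d|=5 (t=2), |d|=6 (t=2); sum(t^3 - t) = 12.
        Var[W] = n(n+1)(2n+1)/24 - sum(t^3-t)/48 = 840/24 - 12/48 = 34.75.
        z = (W - E[W]) / sqrt(Var[W]) = (12 - 14) / 5.8949 = -0.3393.
        Two-sided p = 2*Phi(z) = 0.734402.
Step 6: alpha = 0.05. fail to reject H0.

W+ = 12, W- = 16, W = min = 12, p = 0.734402, fail to reject H0.
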